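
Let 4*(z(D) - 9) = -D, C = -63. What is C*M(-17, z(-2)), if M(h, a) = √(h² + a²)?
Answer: -63*√1517/2 ≈ -1226.9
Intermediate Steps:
z(D) = 9 - D/4 (z(D) = 9 + (-D)/4 = 9 - D/4)
M(h, a) = √(a² + h²)
C*M(-17, z(-2)) = -63*√((9 - ¼*(-2))² + (-17)²) = -63*√((9 + ½)² + 289) = -63*√((19/2)² + 289) = -63*√(361/4 + 289) = -63*√1517/2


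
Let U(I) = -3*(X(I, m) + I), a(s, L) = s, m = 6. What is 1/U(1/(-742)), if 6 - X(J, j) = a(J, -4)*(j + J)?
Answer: -550564/9921279 ≈ -0.055493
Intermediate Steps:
X(J, j) = 6 - J*(J + j) (X(J, j) = 6 - J*(j + J) = 6 - J*(J + j))
U(I) = -18 + 3*I² + 15*I (U(I) = -3*((6 - I² - 1*I*6) + I) = -3*((6 - I² - 6*I) + I) = -3*(6 - I² - 5*I) = -18 + 3*I² + 15*I)
1/U(1/(-742)) = 1/(-18 + 3*(1/(-742))² + 15/(-742)) = 1/(-18 + 3*(-1/742)² + 15*(-1/742)) = 1/(-18 + 3*(1/550564) - 15/742) = 1/(-18 + 3/550564 - 15/742) = 1/(-9921279/550564) = -550564/9921279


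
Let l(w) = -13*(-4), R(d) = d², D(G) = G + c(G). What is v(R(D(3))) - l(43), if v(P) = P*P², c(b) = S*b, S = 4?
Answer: 11390573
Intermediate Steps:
c(b) = 4*b
D(G) = 5*G (D(G) = G + 4*G = 5*G)
l(w) = 52
v(P) = P³
v(R(D(3))) - l(43) = ((5*3)²)³ - 1*52 = (15²)³ - 52 = 225³ - 52 = 11390625 - 52 = 11390573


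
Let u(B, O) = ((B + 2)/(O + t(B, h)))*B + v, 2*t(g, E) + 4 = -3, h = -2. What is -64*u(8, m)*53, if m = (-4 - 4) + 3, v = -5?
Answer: 831040/17 ≈ 48885.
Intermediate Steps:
t(g, E) = -7/2 (t(g, E) = -2 + (½)*(-3) = -2 - 3/2 = -7/2)
m = -5 (m = -8 + 3 = -5)
u(B, O) = -5 + B*(2 + B)/(-7/2 + O) (u(B, O) = ((B + 2)/(O - 7/2))*B - 5 = ((2 + B)/(-7/2 + O))*B - 5 = B*(2 + B)/(-7/2 + O) - 5 = -5 + B*(2 + B)/(-7/2 + O))
-64*u(8, m)*53 = -64*(35 - 10*(-5) + 2*8² + 4*8)/(-7 + 2*(-5))*53 = -64*(35 + 50 + 2*64 + 32)/(-7 - 10)*53 = -64*(35 + 50 + 128 + 32)/(-17)*53 = -(-64)*245/17*53 = -64*(-245/17)*53 = (15680/17)*53 = 831040/17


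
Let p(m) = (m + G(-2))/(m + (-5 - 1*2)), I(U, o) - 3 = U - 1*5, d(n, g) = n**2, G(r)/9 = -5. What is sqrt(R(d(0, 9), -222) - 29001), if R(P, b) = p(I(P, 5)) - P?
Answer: I*sqrt(260962)/3 ≈ 170.28*I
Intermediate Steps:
G(r) = -45 (G(r) = 9*(-5) = -45)
I(U, o) = -2 + U (I(U, o) = 3 + (U - 1*5) = 3 + (U - 5) = 3 + (-5 + U) = -2 + U)
p(m) = (-45 + m)/(-7 + m) (p(m) = (m - 45)/(m + (-5 - 1*2)) = (-45 + m)/(m + (-5 - 2)) = (-45 + m)/(m - 7) = (-45 + m)/(-7 + m))
R(P, b) = -P + (-47 + P)/(-9 + P) (R(P, b) = (-45 + (-2 + P))/(-7 + (-2 + P)) - P = (-47 + P)/(-9 + P) - P = -P + (-47 + P)/(-9 + P))
sqrt(R(d(0, 9), -222) - 29001) = sqrt((-47 + 0**2 - 1*0**2*(-9 + 0**2))/(-9 + 0**2) - 29001) = sqrt((-47 + 0 - 1*0*(-9 + 0))/(-9 + 0) - 29001) = sqrt((-47 + 0 - 1*0*(-9))/(-9) - 29001) = sqrt(-(-47 + 0 + 0)/9 - 29001) = sqrt(-1/9*(-47) - 29001) = sqrt(47/9 - 29001) = sqrt(-260962/9) = I*sqrt(260962)/3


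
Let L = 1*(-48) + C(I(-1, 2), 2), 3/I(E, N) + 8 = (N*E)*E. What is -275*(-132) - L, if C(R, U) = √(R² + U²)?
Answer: 36348 - √17/2 ≈ 36346.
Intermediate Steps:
I(E, N) = 3/(-8 + N*E²) (I(E, N) = 3/(-8 + (N*E)*E) = 3/(-8 + (E*N)*E) = 3/(-8 + N*E²))
L = -48 + √17/2 (L = 1*(-48) + √((3/(-8 + 2*(-1)²))² + 2²) = -48 + √((3/(-8 + 2*1))² + 4) = -48 + √((3/(-8 + 2))² + 4) = -48 + √((3/(-6))² + 4) = -48 + √((3*(-⅙))² + 4) = -48 + √((-½)² + 4) = -48 + √(¼ + 4) = -48 + √(17/4) = -48 + √17/2 ≈ -45.938)
-275*(-132) - L = -275*(-132) - (-48 + √17/2) = 36300 + (48 - √17/2) = 36348 - √17/2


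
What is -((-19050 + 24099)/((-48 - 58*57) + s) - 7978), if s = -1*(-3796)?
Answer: 207131/26 ≈ 7966.6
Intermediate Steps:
s = 3796
-((-19050 + 24099)/((-48 - 58*57) + s) - 7978) = -((-19050 + 24099)/((-48 - 58*57) + 3796) - 7978) = -(5049/((-48 - 3306) + 3796) - 7978) = -(5049/(-3354 + 3796) - 7978) = -(5049/442 - 7978) = -(5049*(1/442) - 7978) = -(297/26 - 7978) = -1*(-207131/26) = 207131/26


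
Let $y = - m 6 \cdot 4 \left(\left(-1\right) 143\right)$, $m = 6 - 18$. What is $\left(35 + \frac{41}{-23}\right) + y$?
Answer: $- \frac{946468}{23} \approx -41151.0$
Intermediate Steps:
$m = -12$ ($m = 6 - 18 = -12$)
$y = -41184$ ($y = - \left(-12\right) 6 \cdot 4 \left(\left(-1\right) 143\right) = - \left(-72\right) 4 \left(-143\right) = \left(-1\right) \left(-288\right) \left(-143\right) = 288 \left(-143\right) = -41184$)
$\left(35 + \frac{41}{-23}\right) + y = \left(35 + \frac{41}{-23}\right) - 41184 = \left(35 + 41 \left(- \frac{1}{23}\right)\right) - 41184 = \left(35 - \frac{41}{23}\right) - 41184 = \frac{764}{23} - 41184 = - \frac{946468}{23}$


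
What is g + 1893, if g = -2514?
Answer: -621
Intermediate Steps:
g + 1893 = -2514 + 1893 = -621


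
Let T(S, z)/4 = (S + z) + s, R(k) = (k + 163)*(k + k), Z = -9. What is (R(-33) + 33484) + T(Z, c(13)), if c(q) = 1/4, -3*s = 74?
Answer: 74311/3 ≈ 24770.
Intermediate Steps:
s = -74/3 (s = -1/3*74 = -74/3 ≈ -24.667)
R(k) = 2*k*(163 + k) (R(k) = (163 + k)*(2*k) = 2*k*(163 + k))
c(q) = 1/4
T(S, z) = -296/3 + 4*S + 4*z (T(S, z) = 4*((S + z) - 74/3) = 4*(-74/3 + S + z) = -296/3 + 4*S + 4*z)
(R(-33) + 33484) + T(Z, c(13)) = (2*(-33)*(163 - 33) + 33484) + (-296/3 + 4*(-9) + 4*(1/4)) = (2*(-33)*130 + 33484) + (-296/3 - 36 + 1) = (-8580 + 33484) - 401/3 = 24904 - 401/3 = 74311/3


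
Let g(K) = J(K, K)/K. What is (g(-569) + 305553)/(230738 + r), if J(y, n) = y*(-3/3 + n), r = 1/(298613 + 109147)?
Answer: 124359868080/94085726881 ≈ 1.3218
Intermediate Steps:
r = 1/407760 ≈ 2.4524e-6
J(y, n) = y*(-1 + n) (J(y, n) = y*(-3*⅓ + n) = y*(-1 + n))
g(K) = -1 + K (g(K) = (K*(-1 + K))/K = -1 + K)
(g(-569) + 305553)/(230738 + r) = ((-1 - 569) + 305553)/(230738 + 1/407760) = (-570 + 305553)/(94085726881/407760) = 304983*(407760/94085726881) = 124359868080/94085726881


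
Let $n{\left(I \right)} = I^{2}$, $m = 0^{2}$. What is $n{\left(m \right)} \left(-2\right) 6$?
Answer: $0$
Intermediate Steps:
$m = 0$
$n{\left(m \right)} \left(-2\right) 6 = 0^{2} \left(-2\right) 6 = 0 \left(-2\right) 6 = 0 \cdot 6 = 0$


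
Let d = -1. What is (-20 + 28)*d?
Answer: -8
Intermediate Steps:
(-20 + 28)*d = (-20 + 28)*(-1) = 8*(-1) = -8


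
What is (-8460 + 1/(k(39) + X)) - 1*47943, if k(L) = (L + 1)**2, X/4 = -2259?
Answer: -419412709/7436 ≈ -56403.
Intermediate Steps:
X = -9036 (X = 4*(-2259) = -9036)
k(L) = (1 + L)**2
(-8460 + 1/(k(39) + X)) - 1*47943 = (-8460 + 1/((1 + 39)**2 - 9036)) - 1*47943 = (-8460 + 1/(40**2 - 9036)) - 47943 = (-8460 + 1/(1600 - 9036)) - 47943 = (-8460 + 1/(-7436)) - 47943 = (-8460 - 1/7436) - 47943 = -62908561/7436 - 47943 = -419412709/7436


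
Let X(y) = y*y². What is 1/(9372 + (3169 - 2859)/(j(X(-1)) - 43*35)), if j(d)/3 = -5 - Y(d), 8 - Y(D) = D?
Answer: 1547/14498174 ≈ 0.00010670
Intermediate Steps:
X(y) = y³
Y(D) = 8 - D
j(d) = -39 + 3*d (j(d) = 3*(-5 - (8 - d)) = 3*(-5 + (-8 + d)) = 3*(-13 + d) = -39 + 3*d)
1/(9372 + (3169 - 2859)/(j(X(-1)) - 43*35)) = 1/(9372 + (3169 - 2859)/((-39 + 3*(-1)³) - 43*35)) = 1/(9372 + 310/((-39 + 3*(-1)) - 1505)) = 1/(9372 + 310/((-39 - 3) - 1505)) = 1/(9372 + 310/(-42 - 1505)) = 1/(9372 + 310/(-1547)) = 1/(9372 + 310*(-1/1547)) = 1/(9372 - 310/1547) = 1/(14498174/1547) = 1547/14498174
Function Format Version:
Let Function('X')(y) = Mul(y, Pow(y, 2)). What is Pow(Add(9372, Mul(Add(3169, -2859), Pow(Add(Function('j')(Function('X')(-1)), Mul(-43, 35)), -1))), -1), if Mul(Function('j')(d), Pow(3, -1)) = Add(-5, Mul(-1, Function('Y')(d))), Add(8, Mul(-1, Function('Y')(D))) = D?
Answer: Rational(1547, 14498174) ≈ 0.00010670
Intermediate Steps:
Function('X')(y) = Pow(y, 3)
Function('Y')(D) = Add(8, Mul(-1, D))
Function('j')(d) = Add(-39, Mul(3, d)) (Function('j')(d) = Mul(3, Add(-5, Mul(-1, Add(8, Mul(-1, d))))) = Mul(3, Add(-5, Add(-8, d))) = Mul(3, Add(-13, d)) = Add(-39, Mul(3, d)))
Pow(Add(9372, Mul(Add(3169, -2859), Pow(Add(Function('j')(Function('X')(-1)), Mul(-43, 35)), -1))), -1) = Pow(Add(9372, Mul(Add(3169, -2859), Pow(Add(Add(-39, Mul(3, Pow(-1, 3))), Mul(-43, 35)), -1))), -1) = Pow(Add(9372, Mul(310, Pow(Add(Add(-39, Mul(3, -1)), -1505), -1))), -1) = Pow(Add(9372, Mul(310, Pow(Add(Add(-39, -3), -1505), -1))), -1) = Pow(Add(9372, Mul(310, Pow(Add(-42, -1505), -1))), -1) = Pow(Add(9372, Mul(310, Pow(-1547, -1))), -1) = Pow(Add(9372, Mul(310, Rational(-1, 1547))), -1) = Pow(Add(9372, Rational(-310, 1547)), -1) = Pow(Rational(14498174, 1547), -1) = Rational(1547, 14498174)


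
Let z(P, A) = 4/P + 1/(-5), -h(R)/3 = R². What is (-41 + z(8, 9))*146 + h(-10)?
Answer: -31211/5 ≈ -6242.2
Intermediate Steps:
h(R) = -3*R²
z(P, A) = -⅕ + 4/P (z(P, A) = 4/P + 1*(-⅕) = 4/P - ⅕ = -⅕ + 4/P)
(-41 + z(8, 9))*146 + h(-10) = (-41 + (⅕)*(20 - 1*8)/8)*146 - 3*(-10)² = (-41 + (⅕)*(⅛)*(20 - 8))*146 - 3*100 = (-41 + (⅕)*(⅛)*12)*146 - 300 = (-41 + 3/10)*146 - 300 = -407/10*146 - 300 = -29711/5 - 300 = -31211/5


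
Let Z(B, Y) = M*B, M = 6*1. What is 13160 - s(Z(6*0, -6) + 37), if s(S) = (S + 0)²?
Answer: 11791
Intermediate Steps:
M = 6
Z(B, Y) = 6*B
s(S) = S²
13160 - s(Z(6*0, -6) + 37) = 13160 - (6*(6*0) + 37)² = 13160 - (6*0 + 37)² = 13160 - (0 + 37)² = 13160 - 1*37² = 13160 - 1*1369 = 13160 - 1369 = 11791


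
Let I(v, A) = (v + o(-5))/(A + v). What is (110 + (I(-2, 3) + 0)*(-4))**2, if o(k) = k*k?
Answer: 324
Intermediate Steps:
o(k) = k**2
I(v, A) = (25 + v)/(A + v) (I(v, A) = (v + (-5)**2)/(A + v) = (v + 25)/(A + v) = (25 + v)/(A + v))
(110 + (I(-2, 3) + 0)*(-4))**2 = (110 + ((25 - 2)/(3 - 2) + 0)*(-4))**2 = (110 + (23/1 + 0)*(-4))**2 = (110 + (1*23 + 0)*(-4))**2 = (110 + (23 + 0)*(-4))**2 = (110 + 23*(-4))**2 = (110 - 92)**2 = 18**2 = 324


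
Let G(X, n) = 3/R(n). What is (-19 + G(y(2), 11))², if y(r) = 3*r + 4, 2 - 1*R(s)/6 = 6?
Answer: 23409/64 ≈ 365.77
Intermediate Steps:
R(s) = -24 (R(s) = 12 - 6*6 = 12 - 36 = -24)
y(r) = 4 + 3*r
G(X, n) = -⅛ (G(X, n) = 3/(-24) = 3*(-1/24) = -⅛)
(-19 + G(y(2), 11))² = (-19 - ⅛)² = (-153/8)² = 23409/64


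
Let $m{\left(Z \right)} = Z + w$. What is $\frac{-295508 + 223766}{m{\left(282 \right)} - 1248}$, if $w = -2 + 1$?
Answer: $\frac{71742}{967} \approx 74.19$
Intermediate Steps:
$w = -1$
$m{\left(Z \right)} = -1 + Z$ ($m{\left(Z \right)} = Z - 1 = -1 + Z$)
$\frac{-295508 + 223766}{m{\left(282 \right)} - 1248} = \frac{-295508 + 223766}{\left(-1 + 282\right) - 1248} = - \frac{71742}{281 - 1248} = - \frac{71742}{-967} = \left(-71742\right) \left(- \frac{1}{967}\right) = \frac{71742}{967}$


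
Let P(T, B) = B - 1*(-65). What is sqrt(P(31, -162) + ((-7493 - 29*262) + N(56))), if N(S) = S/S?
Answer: I*sqrt(15187) ≈ 123.24*I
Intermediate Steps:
N(S) = 1
P(T, B) = 65 + B (P(T, B) = B + 65 = 65 + B)
sqrt(P(31, -162) + ((-7493 - 29*262) + N(56))) = sqrt((65 - 162) + ((-7493 - 29*262) + 1)) = sqrt(-97 + ((-7493 - 7598) + 1)) = sqrt(-97 + (-15091 + 1)) = sqrt(-97 - 15090) = sqrt(-15187) = I*sqrt(15187)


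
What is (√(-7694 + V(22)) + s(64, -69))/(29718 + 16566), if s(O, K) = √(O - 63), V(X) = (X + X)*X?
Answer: 1/46284 + I*√6726/46284 ≈ 2.1606e-5 + 0.0017719*I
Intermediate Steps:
V(X) = 2*X² (V(X) = (2*X)*X = 2*X²)
s(O, K) = √(-63 + O)
(√(-7694 + V(22)) + s(64, -69))/(29718 + 16566) = (√(-7694 + 2*22²) + √(-63 + 64))/(29718 + 16566) = (√(-7694 + 2*484) + √1)/46284 = (√(-7694 + 968) + 1)*(1/46284) = (√(-6726) + 1)*(1/46284) = (I*√6726 + 1)*(1/46284) = (1 + I*√6726)*(1/46284) = 1/46284 + I*√6726/46284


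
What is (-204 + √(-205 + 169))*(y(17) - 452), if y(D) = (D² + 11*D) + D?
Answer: -8364 + 246*I ≈ -8364.0 + 246.0*I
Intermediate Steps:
y(D) = D² + 12*D
(-204 + √(-205 + 169))*(y(17) - 452) = (-204 + √(-205 + 169))*(17*(12 + 17) - 452) = (-204 + √(-36))*(17*29 - 452) = (-204 + 6*I)*(493 - 452) = (-204 + 6*I)*41 = -8364 + 246*I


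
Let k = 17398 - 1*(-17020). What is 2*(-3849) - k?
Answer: -42116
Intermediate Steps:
k = 34418 (k = 17398 + 17020 = 34418)
2*(-3849) - k = 2*(-3849) - 1*34418 = -7698 - 34418 = -42116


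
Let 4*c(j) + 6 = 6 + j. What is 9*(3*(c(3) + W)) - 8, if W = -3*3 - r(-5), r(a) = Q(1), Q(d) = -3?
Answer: -599/4 ≈ -149.75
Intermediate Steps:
r(a) = -3
c(j) = j/4 (c(j) = -3/2 + (6 + j)/4 = -3/2 + (3/2 + j/4) = j/4)
W = -6 (W = -3*3 - 1*(-3) = -9 + 3 = -6)
9*(3*(c(3) + W)) - 8 = 9*(3*((¼)*3 - 6)) - 8 = 9*(3*(¾ - 6)) - 8 = 9*(3*(-21/4)) - 8 = 9*(-63/4) - 8 = -567/4 - 8 = -599/4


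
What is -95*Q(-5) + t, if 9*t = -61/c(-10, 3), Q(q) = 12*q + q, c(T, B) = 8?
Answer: 444539/72 ≈ 6174.2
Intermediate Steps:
Q(q) = 13*q
t = -61/72 (t = (-61/8)/9 = (-61*⅛)/9 = (⅑)*(-61/8) = -61/72 ≈ -0.84722)
-95*Q(-5) + t = -1235*(-5) - 61/72 = -95*(-65) - 61/72 = 6175 - 61/72 = 444539/72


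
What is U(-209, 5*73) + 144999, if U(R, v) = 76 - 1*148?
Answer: 144927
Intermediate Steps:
U(R, v) = -72 (U(R, v) = 76 - 148 = -72)
U(-209, 5*73) + 144999 = -72 + 144999 = 144927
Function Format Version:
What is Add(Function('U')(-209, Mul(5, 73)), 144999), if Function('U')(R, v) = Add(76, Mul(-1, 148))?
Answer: 144927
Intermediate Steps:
Function('U')(R, v) = -72 (Function('U')(R, v) = Add(76, -148) = -72)
Add(Function('U')(-209, Mul(5, 73)), 144999) = Add(-72, 144999) = 144927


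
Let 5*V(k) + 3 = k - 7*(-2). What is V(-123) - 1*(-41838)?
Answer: 209078/5 ≈ 41816.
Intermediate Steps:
V(k) = 11/5 + k/5 (V(k) = -⅗ + (k - 7*(-2))/5 = -⅗ + (k + 14)/5 = -⅗ + (14 + k)/5 = -⅗ + (14/5 + k/5) = 11/5 + k/5)
V(-123) - 1*(-41838) = (11/5 + (⅕)*(-123)) - 1*(-41838) = (11/5 - 123/5) + 41838 = -112/5 + 41838 = 209078/5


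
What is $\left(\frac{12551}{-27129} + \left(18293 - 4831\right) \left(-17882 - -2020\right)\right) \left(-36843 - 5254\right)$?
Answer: $\frac{243866679897382619}{27129} \approx 8.9891 \cdot 10^{12}$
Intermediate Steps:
$\left(\frac{12551}{-27129} + \left(18293 - 4831\right) \left(-17882 - -2020\right)\right) \left(-36843 - 5254\right) = \left(12551 \left(- \frac{1}{27129}\right) + 13462 \left(-17882 + 2020\right)\right) \left(-42097\right) = \left(- \frac{12551}{27129} + 13462 \left(-15862\right)\right) \left(-42097\right) = \left(- \frac{12551}{27129} - 213534244\right) \left(-42097\right) = \left(- \frac{5792970518027}{27129}\right) \left(-42097\right) = \frac{243866679897382619}{27129}$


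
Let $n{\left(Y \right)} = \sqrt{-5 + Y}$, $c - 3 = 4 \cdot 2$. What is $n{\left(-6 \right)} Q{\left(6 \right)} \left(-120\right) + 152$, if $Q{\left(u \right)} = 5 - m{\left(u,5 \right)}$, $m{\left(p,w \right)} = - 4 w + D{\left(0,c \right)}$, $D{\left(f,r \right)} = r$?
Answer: $152 - 1680 i \sqrt{11} \approx 152.0 - 5571.9 i$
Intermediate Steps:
$c = 11$ ($c = 3 + 4 \cdot 2 = 3 + 8 = 11$)
$m{\left(p,w \right)} = 11 - 4 w$ ($m{\left(p,w \right)} = - 4 w + 11 = 11 - 4 w$)
$Q{\left(u \right)} = 14$ ($Q{\left(u \right)} = 5 - \left(11 - 20\right) = 5 - -9 = 5 + 9 = 14$)
$n{\left(-6 \right)} Q{\left(6 \right)} \left(-120\right) + 152 = \sqrt{-5 - 6} \cdot 14 \left(-120\right) + 152 = \sqrt{-11} \cdot 14 \left(-120\right) + 152 = i \sqrt{11} \cdot 14 \left(-120\right) + 152 = 14 i \sqrt{11} \left(-120\right) + 152 = - 1680 i \sqrt{11} + 152 = 152 - 1680 i \sqrt{11}$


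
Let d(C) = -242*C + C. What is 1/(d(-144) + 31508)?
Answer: 1/66212 ≈ 1.5103e-5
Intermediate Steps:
d(C) = -241*C
1/(d(-144) + 31508) = 1/(-241*(-144) + 31508) = 1/(34704 + 31508) = 1/66212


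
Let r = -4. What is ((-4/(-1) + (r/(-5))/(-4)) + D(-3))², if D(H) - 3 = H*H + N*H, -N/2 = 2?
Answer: 19321/25 ≈ 772.84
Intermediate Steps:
N = -4 (N = -2*2 = -4)
D(H) = 3 + H² - 4*H (D(H) = 3 + (H*H - 4*H) = 3 + (H² - 4*H) = 3 + H² - 4*H)
((-4/(-1) + (r/(-5))/(-4)) + D(-3))² = ((-4/(-1) - 4/(-5)/(-4)) + (3 + (-3)² - 4*(-3)))² = ((-4*(-1) - 4*(-⅕)*(-¼)) + (3 + 9 + 12))² = ((4 + (⅘)*(-¼)) + 24)² = ((4 - ⅕) + 24)² = (19/5 + 24)² = (139/5)² = 19321/25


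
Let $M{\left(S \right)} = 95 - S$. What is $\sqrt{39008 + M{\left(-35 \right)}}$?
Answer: $\sqrt{39138} \approx 197.83$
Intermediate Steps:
$\sqrt{39008 + M{\left(-35 \right)}} = \sqrt{39008 + \left(95 - -35\right)} = \sqrt{39008 + \left(95 + 35\right)} = \sqrt{39008 + 130} = \sqrt{39138}$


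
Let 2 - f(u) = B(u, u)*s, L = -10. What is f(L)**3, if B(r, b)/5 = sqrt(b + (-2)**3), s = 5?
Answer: -67492 + 842850*I*sqrt(2) ≈ -67492.0 + 1.192e+6*I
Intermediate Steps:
B(r, b) = 5*sqrt(-8 + b) (B(r, b) = 5*sqrt(b + (-2)**3) = 5*sqrt(b - 8) = 5*sqrt(-8 + b))
f(u) = 2 - 25*sqrt(-8 + u) (f(u) = 2 - 5*sqrt(-8 + u)*5 = 2 - 25*sqrt(-8 + u))
f(L)**3 = (2 - 25*sqrt(-8 - 10))**3 = (2 - 75*I*sqrt(2))**3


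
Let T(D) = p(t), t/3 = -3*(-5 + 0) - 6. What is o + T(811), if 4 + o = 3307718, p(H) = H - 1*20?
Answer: 3307721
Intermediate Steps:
t = 27 (t = 3*(-3*(-5 + 0) - 6) = 3*(-3*(-5) - 6) = 3*(15 - 6) = 3*9 = 27)
p(H) = -20 + H (p(H) = H - 20 = -20 + H)
o = 3307714 (o = -4 + 3307718 = 3307714)
T(D) = 7 (T(D) = -20 + 27 = 7)
o + T(811) = 3307714 + 7 = 3307721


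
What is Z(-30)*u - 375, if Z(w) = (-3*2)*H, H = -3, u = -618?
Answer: -11499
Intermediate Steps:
Z(w) = 18 (Z(w) = -3*2*(-3) = -6*(-3) = 18)
Z(-30)*u - 375 = 18*(-618) - 375 = -11124 - 375 = -11499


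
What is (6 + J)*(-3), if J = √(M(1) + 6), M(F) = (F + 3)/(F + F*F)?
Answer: -18 - 6*√2 ≈ -26.485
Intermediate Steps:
M(F) = (3 + F)/(F + F²)
J = 2*√2 (J = √((3 + 1)/(1*(1 + 1)) + 6) = √(1*4/2 + 6) = √(1*(½)*4 + 6) = √(2 + 6) = √8 = 2*√2 ≈ 2.8284)
(6 + J)*(-3) = (6 + 2*√2)*(-3) = -18 - 6*√2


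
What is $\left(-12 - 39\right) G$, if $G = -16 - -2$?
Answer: $714$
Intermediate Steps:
$G = -14$ ($G = -16 + 2 = -14$)
$\left(-12 - 39\right) G = \left(-12 - 39\right) \left(-14\right) = \left(-51\right) \left(-14\right) = 714$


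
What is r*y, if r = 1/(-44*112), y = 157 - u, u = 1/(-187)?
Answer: -1835/57596 ≈ -0.031860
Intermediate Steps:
u = -1/187 ≈ -0.0053476
y = 29360/187 (y = 157 - 1*(-1/187) = 157 + 1/187 = 29360/187 ≈ 157.01)
r = -1/4928 (r = 1/(-4928) = -1/4928 ≈ -0.00020292)
r*y = -1/4928*29360/187 = -1835/57596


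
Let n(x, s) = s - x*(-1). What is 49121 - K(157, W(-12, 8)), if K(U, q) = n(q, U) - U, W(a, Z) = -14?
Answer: 49135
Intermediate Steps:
n(x, s) = s + x (n(x, s) = s - (-1)*x = s + x)
K(U, q) = q (K(U, q) = (U + q) - U = q)
49121 - K(157, W(-12, 8)) = 49121 - 1*(-14) = 49121 + 14 = 49135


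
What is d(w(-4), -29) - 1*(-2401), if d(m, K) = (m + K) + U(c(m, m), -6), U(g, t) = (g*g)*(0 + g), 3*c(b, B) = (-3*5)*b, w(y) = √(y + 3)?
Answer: 2372 + 126*I ≈ 2372.0 + 126.0*I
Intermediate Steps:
w(y) = √(3 + y)
c(b, B) = -5*b (c(b, B) = ((-3*5)*b)/3 = (-15*b)/3 = -5*b)
U(g, t) = g³ (U(g, t) = g²*g = g³)
d(m, K) = K + m - 125*m³ (d(m, K) = (m + K) + (-5*m)³ = (K + m) - 125*m³ = K + m - 125*m³)
d(w(-4), -29) - 1*(-2401) = (-29 + √(3 - 4) - 125*(3 - 4)^(3/2)) - 1*(-2401) = (-29 + √(-1) - 125*(-I)) + 2401 = (-29 + I - 125*(-I)) + 2401 = (-29 + I - (-125)*I) + 2401 = (-29 + I + 125*I) + 2401 = (-29 + 126*I) + 2401 = 2372 + 126*I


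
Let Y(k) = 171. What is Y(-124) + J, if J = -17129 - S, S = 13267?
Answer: -30225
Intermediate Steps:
J = -30396 (J = -17129 - 1*13267 = -17129 - 13267 = -30396)
Y(-124) + J = 171 - 30396 = -30225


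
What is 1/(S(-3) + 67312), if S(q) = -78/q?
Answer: 1/67338 ≈ 1.4850e-5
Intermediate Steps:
1/(S(-3) + 67312) = 1/(-78/(-3) + 67312) = 1/(-78*(-1/3) + 67312) = 1/(26 + 67312) = 1/67338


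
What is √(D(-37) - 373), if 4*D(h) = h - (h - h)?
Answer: I*√1529/2 ≈ 19.551*I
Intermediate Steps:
D(h) = h/4 (D(h) = (h - (h - h))/4 = (h - 1*0)/4 = (h + 0)/4 = h/4)
√(D(-37) - 373) = √((¼)*(-37) - 373) = √(-37/4 - 373) = √(-1529/4) = I*√1529/2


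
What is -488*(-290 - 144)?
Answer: 211792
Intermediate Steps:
-488*(-290 - 144) = -488*(-434) = 211792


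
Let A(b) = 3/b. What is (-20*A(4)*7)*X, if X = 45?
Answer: -4725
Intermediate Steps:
(-20*A(4)*7)*X = -20*3/4*7*45 = -20*3*(¼)*7*45 = -15*7*45 = -20*21/4*45 = -105*45 = -4725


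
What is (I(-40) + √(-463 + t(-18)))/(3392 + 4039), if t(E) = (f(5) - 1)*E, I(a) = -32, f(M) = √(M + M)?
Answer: -32/7431 + I*√(445 + 18*√10)/7431 ≈ -0.0043063 + 0.0030149*I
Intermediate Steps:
f(M) = √2*√M (f(M) = √(2*M) = √2*√M)
t(E) = E*(-1 + √10) (t(E) = (√2*√5 - 1)*E = (√10 - 1)*E = (-1 + √10)*E = E*(-1 + √10))
(I(-40) + √(-463 + t(-18)))/(3392 + 4039) = (-32 + √(-463 - 18*(-1 + √10)))/(3392 + 4039) = (-32 + √(-463 + (18 - 18*√10)))/7431 = (-32 + √(-445 - 18*√10))*(1/7431) = -32/7431 + √(-445 - 18*√10)/7431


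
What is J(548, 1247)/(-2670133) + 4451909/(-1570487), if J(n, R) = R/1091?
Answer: -12968925303478916/4575009398765161 ≈ -2.8347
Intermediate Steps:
J(n, R) = R/1091 (J(n, R) = R*(1/1091) = R/1091)
J(548, 1247)/(-2670133) + 4451909/(-1570487) = ((1/1091)*1247)/(-2670133) + 4451909/(-1570487) = (1247/1091)*(-1/2670133) + 4451909*(-1/1570487) = -1247/2913115103 - 4451909/1570487 = -12968925303478916/4575009398765161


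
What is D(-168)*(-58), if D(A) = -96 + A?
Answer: 15312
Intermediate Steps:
D(-168)*(-58) = (-96 - 168)*(-58) = -264*(-58) = 15312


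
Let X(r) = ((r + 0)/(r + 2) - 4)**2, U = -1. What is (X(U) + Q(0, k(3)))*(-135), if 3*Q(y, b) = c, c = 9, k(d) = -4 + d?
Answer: -3780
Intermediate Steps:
X(r) = (-4 + r/(2 + r))**2 (X(r) = (r/(2 + r) - 4)**2 = (-4 + r/(2 + r))**2)
Q(y, b) = 3 (Q(y, b) = (1/3)*9 = 3)
(X(U) + Q(0, k(3)))*(-135) = ((8 + 3*(-1))**2/(2 - 1)**2 + 3)*(-135) = ((8 - 3)**2/1**2 + 3)*(-135) = (1*5**2 + 3)*(-135) = (1*25 + 3)*(-135) = (25 + 3)*(-135) = 28*(-135) = -3780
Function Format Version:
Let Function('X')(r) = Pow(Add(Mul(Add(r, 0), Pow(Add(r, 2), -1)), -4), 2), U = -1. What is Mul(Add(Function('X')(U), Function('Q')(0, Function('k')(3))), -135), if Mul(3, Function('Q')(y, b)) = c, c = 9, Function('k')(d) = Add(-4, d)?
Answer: -3780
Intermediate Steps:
Function('X')(r) = Pow(Add(-4, Mul(r, Pow(Add(2, r), -1))), 2) (Function('X')(r) = Pow(Add(Mul(r, Pow(Add(2, r), -1)), -4), 2) = Pow(Add(-4, Mul(r, Pow(Add(2, r), -1))), 2))
Function('Q')(y, b) = 3 (Function('Q')(y, b) = Mul(Rational(1, 3), 9) = 3)
Mul(Add(Function('X')(U), Function('Q')(0, Function('k')(3))), -135) = Mul(Add(Mul(Pow(Add(2, -1), -2), Pow(Add(8, Mul(3, -1)), 2)), 3), -135) = Mul(Add(Mul(Pow(1, -2), Pow(Add(8, -3), 2)), 3), -135) = Mul(Add(Mul(1, Pow(5, 2)), 3), -135) = Mul(Add(Mul(1, 25), 3), -135) = Mul(Add(25, 3), -135) = Mul(28, -135) = -3780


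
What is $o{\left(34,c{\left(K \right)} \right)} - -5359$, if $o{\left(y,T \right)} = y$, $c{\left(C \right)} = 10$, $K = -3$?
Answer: $5393$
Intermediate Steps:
$o{\left(34,c{\left(K \right)} \right)} - -5359 = 34 - -5359 = 34 + 5359 = 5393$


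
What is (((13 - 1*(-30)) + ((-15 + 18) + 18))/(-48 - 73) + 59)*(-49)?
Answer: -346675/121 ≈ -2865.1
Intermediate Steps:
(((13 - 1*(-30)) + ((-15 + 18) + 18))/(-48 - 73) + 59)*(-49) = (((13 + 30) + (3 + 18))/(-121) + 59)*(-49) = ((43 + 21)*(-1/121) + 59)*(-49) = (64*(-1/121) + 59)*(-49) = (-64/121 + 59)*(-49) = (7075/121)*(-49) = -346675/121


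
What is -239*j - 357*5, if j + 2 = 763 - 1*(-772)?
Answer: -368172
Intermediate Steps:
j = 1533 (j = -2 + (763 - 1*(-772)) = -2 + (763 + 772) = -2 + 1535 = 1533)
-239*j - 357*5 = -239*1533 - 357*5 = -366387 - 1785 = -368172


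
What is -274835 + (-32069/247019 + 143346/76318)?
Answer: -2590577685229719/9425998021 ≈ -2.7483e+5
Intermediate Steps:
-274835 + (-32069/247019 + 143346/76318) = -274835 + (-32069*1/247019 + 143346*(1/76318)) = -274835 + (-32069/247019 + 71673/38159) = -274835 + 16480871816/9425998021 = -2590577685229719/9425998021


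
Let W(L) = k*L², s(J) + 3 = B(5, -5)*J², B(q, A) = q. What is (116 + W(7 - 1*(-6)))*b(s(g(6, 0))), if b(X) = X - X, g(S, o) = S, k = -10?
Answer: 0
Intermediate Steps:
s(J) = -3 + 5*J²
b(X) = 0
W(L) = -10*L²
(116 + W(7 - 1*(-6)))*b(s(g(6, 0))) = (116 - 10*(7 - 1*(-6))²)*0 = (116 - 10*(7 + 6)²)*0 = (116 - 10*13²)*0 = (116 - 10*169)*0 = (116 - 1690)*0 = -1574*0 = 0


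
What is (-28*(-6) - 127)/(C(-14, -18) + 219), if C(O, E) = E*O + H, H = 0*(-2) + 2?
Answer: 41/473 ≈ 0.086681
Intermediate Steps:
H = 2 (H = 0 + 2 = 2)
C(O, E) = 2 + E*O (C(O, E) = E*O + 2 = 2 + E*O)
(-28*(-6) - 127)/(C(-14, -18) + 219) = (-28*(-6) - 127)/((2 - 18*(-14)) + 219) = (168 - 127)/((2 + 252) + 219) = 41/(254 + 219) = 41/473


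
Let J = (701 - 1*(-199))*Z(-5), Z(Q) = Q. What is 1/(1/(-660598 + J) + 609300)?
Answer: 665098/405244211399 ≈ 1.6412e-6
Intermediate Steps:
J = -4500 (J = (701 - 1*(-199))*(-5) = (701 + 199)*(-5) = 900*(-5) = -4500)
1/(1/(-660598 + J) + 609300) = 1/(1/(-660598 - 4500) + 609300) = 1/(1/(-665098) + 609300) = 1/(-1/665098 + 609300) = 1/(405244211399/665098) = 665098/405244211399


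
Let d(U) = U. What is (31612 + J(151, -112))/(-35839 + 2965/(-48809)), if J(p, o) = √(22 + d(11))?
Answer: -385737527/437317179 - 48809*√33/1749268716 ≈ -0.88221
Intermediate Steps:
J(p, o) = √33 (J(p, o) = √(22 + 11) = √33)
(31612 + J(151, -112))/(-35839 + 2965/(-48809)) = (31612 + √33)/(-35839 + 2965/(-48809)) = (31612 + √33)/(-35839 + 2965*(-1/48809)) = (31612 + √33)/(-35839 - 2965/48809) = (31612 + √33)/(-1749268716/48809) = (31612 + √33)*(-48809/1749268716) = -385737527/437317179 - 48809*√33/1749268716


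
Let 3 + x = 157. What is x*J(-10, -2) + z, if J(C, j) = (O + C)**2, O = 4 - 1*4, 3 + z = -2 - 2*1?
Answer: 15393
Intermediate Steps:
x = 154 (x = -3 + 157 = 154)
z = -7 (z = -3 + (-2 - 2*1) = -3 + (-2 - 2) = -3 - 4 = -7)
O = 0 (O = 4 - 4 = 0)
J(C, j) = C**2 (J(C, j) = (0 + C)**2 = C**2)
x*J(-10, -2) + z = 154*(-10)**2 - 7 = 154*100 - 7 = 15400 - 7 = 15393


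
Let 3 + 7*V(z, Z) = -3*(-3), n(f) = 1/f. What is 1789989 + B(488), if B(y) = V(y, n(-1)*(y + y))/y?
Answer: 3057301215/1708 ≈ 1.7900e+6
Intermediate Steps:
V(z, Z) = 6/7 (V(z, Z) = -3/7 + (-3*(-3))/7 = -3/7 + (1/7)*9 = -3/7 + 9/7 = 6/7)
B(y) = 6/(7*y)
1789989 + B(488) = 1789989 + (6/7)/488 = 1789989 + (6/7)*(1/488) = 1789989 + 3/1708 = 3057301215/1708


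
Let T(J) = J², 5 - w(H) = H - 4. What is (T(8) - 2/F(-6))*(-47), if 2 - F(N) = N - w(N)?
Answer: -69090/23 ≈ -3003.9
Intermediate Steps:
w(H) = 9 - H (w(H) = 5 - (H - 4) = 5 - (-4 + H) = 5 + (4 - H) = 9 - H)
F(N) = 11 - 2*N (F(N) = 2 - (N - (9 - N)) = 2 - (N + (-9 + N)) = 2 - (-9 + 2*N) = 2 + (9 - 2*N) = 11 - 2*N)
(T(8) - 2/F(-6))*(-47) = (8² - 2/(11 - 2*(-6)))*(-47) = (64 - 2/(11 + 12))*(-47) = (64 - 2/23)*(-47) = (1470/23)*(-47) = -69090/23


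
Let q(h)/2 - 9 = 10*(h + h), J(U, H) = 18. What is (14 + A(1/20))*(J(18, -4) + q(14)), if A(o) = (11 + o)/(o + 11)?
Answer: 8940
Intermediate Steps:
A(o) = 1 (A(o) = (11 + o)/(11 + o) = 1)
q(h) = 18 + 40*h (q(h) = 18 + 2*(10*(h + h)) = 18 + 2*(10*(2*h)) = 18 + 2*(20*h) = 18 + 40*h)
(14 + A(1/20))*(J(18, -4) + q(14)) = (14 + 1)*(18 + (18 + 40*14)) = 15*(18 + (18 + 560)) = 15*(18 + 578) = 15*596 = 8940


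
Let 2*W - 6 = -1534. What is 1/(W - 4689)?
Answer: -1/5453 ≈ -0.00018339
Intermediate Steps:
W = -764 (W = 3 + (1/2)*(-1534) = 3 - 767 = -764)
1/(W - 4689) = 1/(-764 - 4689) = 1/(-5453) = -1/5453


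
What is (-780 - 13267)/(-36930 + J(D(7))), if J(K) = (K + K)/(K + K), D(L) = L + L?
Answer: 14047/36929 ≈ 0.38038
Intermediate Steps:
D(L) = 2*L
J(K) = 1 (J(K) = (2*K)/((2*K)) = (2*K)*(1/(2*K)) = 1)
(-780 - 13267)/(-36930 + J(D(7))) = (-780 - 13267)/(-36930 + 1) = -14047/(-36929) = -14047*(-1/36929) = 14047/36929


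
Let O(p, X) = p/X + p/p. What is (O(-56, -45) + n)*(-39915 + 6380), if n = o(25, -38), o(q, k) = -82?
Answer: 24071423/9 ≈ 2.6746e+6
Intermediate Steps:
n = -82
O(p, X) = 1 + p/X (O(p, X) = p/X + 1 = 1 + p/X)
(O(-56, -45) + n)*(-39915 + 6380) = ((-45 - 56)/(-45) - 82)*(-39915 + 6380) = (-1/45*(-101) - 82)*(-33535) = (101/45 - 82)*(-33535) = -3589/45*(-33535) = 24071423/9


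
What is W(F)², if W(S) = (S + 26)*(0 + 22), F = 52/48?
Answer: 12780625/36 ≈ 3.5502e+5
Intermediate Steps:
F = 13/12 (F = 52*(1/48) = 13/12 ≈ 1.0833)
W(S) = 572 + 22*S (W(S) = (26 + S)*22 = 572 + 22*S)
W(F)² = (572 + 22*(13/12))² = (572 + 143/6)² = (3575/6)² = 12780625/36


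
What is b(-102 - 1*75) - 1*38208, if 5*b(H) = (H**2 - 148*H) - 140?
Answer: -26731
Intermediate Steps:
b(H) = -28 - 148*H/5 + H**2/5 (b(H) = ((H**2 - 148*H) - 140)/5 = (-140 + H**2 - 148*H)/5 = -28 - 148*H/5 + H**2/5)
b(-102 - 1*75) - 1*38208 = (-28 - 148*(-102 - 1*75)/5 + (-102 - 1*75)**2/5) - 1*38208 = (-28 - 148*(-102 - 75)/5 + (-102 - 75)**2/5) - 38208 = (-28 - 148/5*(-177) + (1/5)*(-177)**2) - 38208 = (-28 + 26196/5 + (1/5)*31329) - 38208 = (-28 + 26196/5 + 31329/5) - 38208 = 11477 - 38208 = -26731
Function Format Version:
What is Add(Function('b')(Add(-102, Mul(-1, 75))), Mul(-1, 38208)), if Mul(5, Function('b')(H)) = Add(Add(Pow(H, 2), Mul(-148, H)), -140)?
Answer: -26731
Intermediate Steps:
Function('b')(H) = Add(-28, Mul(Rational(-148, 5), H), Mul(Rational(1, 5), Pow(H, 2))) (Function('b')(H) = Mul(Rational(1, 5), Add(Add(Pow(H, 2), Mul(-148, H)), -140)) = Mul(Rational(1, 5), Add(-140, Pow(H, 2), Mul(-148, H))) = Add(-28, Mul(Rational(-148, 5), H), Mul(Rational(1, 5), Pow(H, 2))))
Add(Function('b')(Add(-102, Mul(-1, 75))), Mul(-1, 38208)) = Add(Add(-28, Mul(Rational(-148, 5), Add(-102, Mul(-1, 75))), Mul(Rational(1, 5), Pow(Add(-102, Mul(-1, 75)), 2))), Mul(-1, 38208)) = Add(Add(-28, Mul(Rational(-148, 5), Add(-102, -75)), Mul(Rational(1, 5), Pow(Add(-102, -75), 2))), -38208) = Add(Add(-28, Mul(Rational(-148, 5), -177), Mul(Rational(1, 5), Pow(-177, 2))), -38208) = Add(Add(-28, Rational(26196, 5), Mul(Rational(1, 5), 31329)), -38208) = Add(Add(-28, Rational(26196, 5), Rational(31329, 5)), -38208) = Add(11477, -38208) = -26731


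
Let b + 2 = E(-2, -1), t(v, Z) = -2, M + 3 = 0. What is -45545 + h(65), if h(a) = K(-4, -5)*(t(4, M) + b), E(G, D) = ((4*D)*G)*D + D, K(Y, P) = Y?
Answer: -45493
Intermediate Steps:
M = -3 (M = -3 + 0 = -3)
E(G, D) = D + 4*G*D² (E(G, D) = (4*D*G)*D + D = 4*G*D² + D = D + 4*G*D²)
b = -11 (b = -2 - (1 + 4*(-1)*(-2)) = -2 - (1 + 8) = -2 - 1*9 = -2 - 9 = -11)
h(a) = 52 (h(a) = -4*(-2 - 11) = -4*(-13) = 52)
-45545 + h(65) = -45545 + 52 = -45493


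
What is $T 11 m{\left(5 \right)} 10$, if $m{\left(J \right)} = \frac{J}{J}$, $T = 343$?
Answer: $37730$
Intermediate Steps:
$m{\left(J \right)} = 1$
$T 11 m{\left(5 \right)} 10 = 343 \cdot 11 \cdot 1 \cdot 10 = 343 \cdot 11 \cdot 10 = 343 \cdot 110 = 37730$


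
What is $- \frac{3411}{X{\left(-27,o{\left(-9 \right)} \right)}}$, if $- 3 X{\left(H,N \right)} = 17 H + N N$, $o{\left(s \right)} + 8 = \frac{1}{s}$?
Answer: $- \frac{828873}{31850} \approx -26.024$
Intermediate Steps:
$o{\left(s \right)} = -8 + \frac{1}{s}$
$X{\left(H,N \right)} = - \frac{17 H}{3} - \frac{N^{2}}{3}$ ($X{\left(H,N \right)} = - \frac{17 H + N N}{3} = - \frac{17 H + N^{2}}{3} = - \frac{N^{2} + 17 H}{3} = - \frac{17 H}{3} - \frac{N^{2}}{3}$)
$- \frac{3411}{X{\left(-27,o{\left(-9 \right)} \right)}} = - \frac{3411}{\left(- \frac{17}{3}\right) \left(-27\right) - \frac{\left(-8 + \frac{1}{-9}\right)^{2}}{3}} = - \frac{3411}{153 - \frac{\left(-8 - \frac{1}{9}\right)^{2}}{3}} = - \frac{3411}{153 - \frac{\left(- \frac{73}{9}\right)^{2}}{3}} = - \frac{3411}{153 - \frac{5329}{243}} = - \frac{3411}{\frac{31850}{243}} = \left(-3411\right) \frac{243}{31850} = - \frac{828873}{31850}$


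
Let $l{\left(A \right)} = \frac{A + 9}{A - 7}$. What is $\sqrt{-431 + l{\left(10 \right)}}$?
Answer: $\frac{7 i \sqrt{78}}{3} \approx 20.607 i$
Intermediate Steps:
$l{\left(A \right)} = \frac{9 + A}{-7 + A}$
$\sqrt{-431 + l{\left(10 \right)}} = \sqrt{-431 + \frac{9 + 10}{-7 + 10}} = \sqrt{-431 + \frac{1}{3} \cdot 19} = \sqrt{-431 + \frac{19}{3}} = \sqrt{- \frac{1274}{3}} = \frac{7 i \sqrt{78}}{3}$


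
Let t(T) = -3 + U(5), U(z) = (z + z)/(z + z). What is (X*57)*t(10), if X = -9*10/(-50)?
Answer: -1026/5 ≈ -205.20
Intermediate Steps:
U(z) = 1 (U(z) = (2*z)/((2*z)) = (2*z)*(1/(2*z)) = 1)
t(T) = -2 (t(T) = -3 + 1 = -2)
X = 9/5 (X = -90*(-1/50) = 9/5 ≈ 1.8000)
(X*57)*t(10) = ((9/5)*57)*(-2) = (513/5)*(-2) = -1026/5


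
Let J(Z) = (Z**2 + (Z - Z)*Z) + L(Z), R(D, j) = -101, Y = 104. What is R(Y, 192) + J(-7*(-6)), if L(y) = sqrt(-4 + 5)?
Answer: 1664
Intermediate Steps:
L(y) = 1 (L(y) = sqrt(1) = 1)
J(Z) = 1 + Z**2 (J(Z) = (Z**2 + (Z - Z)*Z) + 1 = (Z**2 + 0*Z) + 1 = (Z**2 + 0) + 1 = Z**2 + 1 = 1 + Z**2)
R(Y, 192) + J(-7*(-6)) = -101 + (1 + (-7*(-6))**2) = -101 + (1 + 42**2) = -101 + (1 + 1764) = -101 + 1765 = 1664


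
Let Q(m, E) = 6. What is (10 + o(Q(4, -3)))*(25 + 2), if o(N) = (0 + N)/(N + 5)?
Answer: 3132/11 ≈ 284.73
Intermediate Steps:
o(N) = N/(5 + N)
(10 + o(Q(4, -3)))*(25 + 2) = (10 + 6/(5 + 6))*(25 + 2) = (10 + 6/11)*27 = (116/11)*27 = 3132/11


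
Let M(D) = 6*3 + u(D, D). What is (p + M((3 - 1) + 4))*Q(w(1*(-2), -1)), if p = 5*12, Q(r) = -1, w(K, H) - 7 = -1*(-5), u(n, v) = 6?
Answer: -84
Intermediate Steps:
w(K, H) = 12 (w(K, H) = 7 - 1*(-5) = 7 + 5 = 12)
M(D) = 24 (M(D) = 6*3 + 6 = 18 + 6 = 24)
p = 60
(p + M((3 - 1) + 4))*Q(w(1*(-2), -1)) = (60 + 24)*(-1) = 84*(-1) = -84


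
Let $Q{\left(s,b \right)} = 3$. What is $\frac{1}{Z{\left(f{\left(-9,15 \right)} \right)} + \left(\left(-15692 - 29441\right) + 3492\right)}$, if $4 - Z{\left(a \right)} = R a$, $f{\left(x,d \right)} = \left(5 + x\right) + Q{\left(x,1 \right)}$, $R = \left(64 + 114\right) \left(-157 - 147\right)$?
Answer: $- \frac{1}{95749} \approx -1.0444 \cdot 10^{-5}$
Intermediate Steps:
$R = -54112$ ($R = 178 \left(-304\right) = -54112$)
$f{\left(x,d \right)} = 8 + x$ ($f{\left(x,d \right)} = \left(5 + x\right) + 3 = 8 + x$)
$Z{\left(a \right)} = 4 + 54112 a$ ($Z{\left(a \right)} = 4 - - 54112 a = 4 + 54112 a$)
$\frac{1}{Z{\left(f{\left(-9,15 \right)} \right)} + \left(\left(-15692 - 29441\right) + 3492\right)} = \frac{1}{\left(4 + 54112 \left(8 - 9\right)\right) + \left(\left(-15692 - 29441\right) + 3492\right)} = \frac{1}{\left(4 + 54112 \left(-1\right)\right) + \left(-45133 + 3492\right)} = \frac{1}{\left(4 - 54112\right) - 41641} = \frac{1}{-54108 - 41641} = \frac{1}{-95749} = - \frac{1}{95749}$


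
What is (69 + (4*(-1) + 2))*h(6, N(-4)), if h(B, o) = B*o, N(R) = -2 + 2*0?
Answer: -804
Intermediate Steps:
N(R) = -2 (N(R) = -2 + 0 = -2)
(69 + (4*(-1) + 2))*h(6, N(-4)) = (69 + (4*(-1) + 2))*(6*(-2)) = (69 + (-4 + 2))*(-12) = (69 - 2)*(-12) = 67*(-12) = -804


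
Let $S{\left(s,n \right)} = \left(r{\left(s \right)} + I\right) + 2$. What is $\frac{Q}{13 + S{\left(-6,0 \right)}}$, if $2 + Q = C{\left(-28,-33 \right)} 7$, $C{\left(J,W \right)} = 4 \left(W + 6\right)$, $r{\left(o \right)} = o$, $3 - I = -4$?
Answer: $- \frac{379}{8} \approx -47.375$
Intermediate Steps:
$I = 7$ ($I = 3 - -4 = 3 + 4 = 7$)
$C{\left(J,W \right)} = 24 + 4 W$ ($C{\left(J,W \right)} = 4 \left(6 + W\right) = 24 + 4 W$)
$S{\left(s,n \right)} = 9 + s$ ($S{\left(s,n \right)} = \left(s + 7\right) + 2 = \left(7 + s\right) + 2 = 9 + s$)
$Q = -758$ ($Q = -2 + \left(24 + 4 \left(-33\right)\right) 7 = -2 + \left(24 - 132\right) 7 = -2 - 756 = -758$)
$\frac{Q}{13 + S{\left(-6,0 \right)}} = - \frac{758}{13 + \left(9 - 6\right)} = - \frac{758}{13 + 3} = - \frac{758}{16} = \left(-758\right) \frac{1}{16} = - \frac{379}{8}$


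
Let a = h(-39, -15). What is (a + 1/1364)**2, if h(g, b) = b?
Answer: 418570681/1860496 ≈ 224.98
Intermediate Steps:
a = -15
(a + 1/1364)**2 = (-15 + 1/1364)**2 = (-20459/1364)**2 = 418570681/1860496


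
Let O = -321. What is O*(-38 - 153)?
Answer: 61311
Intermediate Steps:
O*(-38 - 153) = -321*(-38 - 153) = -321*(-191) = 61311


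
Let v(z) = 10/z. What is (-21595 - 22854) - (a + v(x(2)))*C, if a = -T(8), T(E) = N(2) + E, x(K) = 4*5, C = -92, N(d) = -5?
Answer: -44679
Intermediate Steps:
x(K) = 20
T(E) = -5 + E
a = -3 (a = -(-5 + 8) = -1*3 = -3)
(-21595 - 22854) - (a + v(x(2)))*C = (-21595 - 22854) - (-3 + 10/20)*(-92) = -44449 - (-3 + 10*(1/20))*(-92) = -44449 - (-3 + 1/2)*(-92) = -44449 - (-5)*(-92)/2 = -44449 - 1*230 = -44449 - 230 = -44679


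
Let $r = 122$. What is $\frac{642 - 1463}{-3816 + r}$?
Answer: $\frac{821}{3694} \approx 0.22225$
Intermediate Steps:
$\frac{642 - 1463}{-3816 + r} = \frac{642 - 1463}{-3816 + 122} = - \frac{821}{-3694} = \left(-821\right) \left(- \frac{1}{3694}\right) = \frac{821}{3694}$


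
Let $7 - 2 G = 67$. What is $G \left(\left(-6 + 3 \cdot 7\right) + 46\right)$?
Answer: $-1830$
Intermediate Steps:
$G = -30$ ($G = \frac{7}{2} - \frac{67}{2} = -30$)
$G \left(\left(-6 + 3 \cdot 7\right) + 46\right) = - 30 \left(\left(-6 + 3 \cdot 7\right) + 46\right) = - 30 \left(\left(-6 + 21\right) + 46\right) = - 30 \left(15 + 46\right) = \left(-30\right) 61 = -1830$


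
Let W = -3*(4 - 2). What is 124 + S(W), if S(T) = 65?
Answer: 189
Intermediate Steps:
W = -6 (W = -3*2 = -6)
124 + S(W) = 124 + 65 = 189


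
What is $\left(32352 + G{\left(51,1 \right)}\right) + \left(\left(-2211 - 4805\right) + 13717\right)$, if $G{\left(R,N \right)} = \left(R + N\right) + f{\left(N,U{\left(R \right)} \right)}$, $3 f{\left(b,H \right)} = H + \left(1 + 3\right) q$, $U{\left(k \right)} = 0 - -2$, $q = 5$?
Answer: $\frac{117337}{3} \approx 39112.0$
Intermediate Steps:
$U{\left(k \right)} = 2$ ($U{\left(k \right)} = 0 + 2 = 2$)
$f{\left(b,H \right)} = \frac{20}{3} + \frac{H}{3}$ ($f{\left(b,H \right)} = \frac{H + \left(1 + 3\right) 5}{3} = \frac{H + 4 \cdot 5}{3} = \frac{H + 20}{3} = \frac{20 + H}{3} = \frac{20}{3} + \frac{H}{3}$)
$G{\left(R,N \right)} = \frac{22}{3} + N + R$ ($G{\left(R,N \right)} = \left(R + N\right) + \left(\frac{20}{3} + \frac{1}{3} \cdot 2\right) = \left(N + R\right) + \left(\frac{20}{3} + \frac{2}{3}\right) = \left(N + R\right) + \frac{22}{3} = \frac{22}{3} + N + R$)
$\left(32352 + G{\left(51,1 \right)}\right) + \left(\left(-2211 - 4805\right) + 13717\right) = \left(32352 + \left(\frac{22}{3} + 1 + 51\right)\right) + \left(\left(-2211 - 4805\right) + 13717\right) = \left(32352 + \frac{178}{3}\right) + \left(\left(-2211 - 4805\right) + 13717\right) = \frac{97234}{3} + \left(-7016 + 13717\right) = \frac{97234}{3} + 6701 = \frac{117337}{3}$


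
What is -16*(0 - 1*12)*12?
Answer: 2304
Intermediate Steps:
-16*(0 - 1*12)*12 = -16*(0 - 12)*12 = -16*(-12)*12 = 192*12 = 2304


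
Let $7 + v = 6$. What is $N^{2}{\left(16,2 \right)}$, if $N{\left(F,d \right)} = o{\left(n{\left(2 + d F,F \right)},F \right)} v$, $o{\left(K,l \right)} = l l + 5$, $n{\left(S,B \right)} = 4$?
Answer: $68121$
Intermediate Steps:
$v = -1$ ($v = -7 + 6 = -1$)
$o{\left(K,l \right)} = 5 + l^{2}$ ($o{\left(K,l \right)} = l^{2} + 5 = 5 + l^{2}$)
$N{\left(F,d \right)} = -5 - F^{2}$ ($N{\left(F,d \right)} = \left(5 + F^{2}\right) \left(-1\right) = -5 - F^{2}$)
$N^{2}{\left(16,2 \right)} = \left(-5 - 16^{2}\right)^{2} = \left(-5 - 256\right)^{2} = \left(-261\right)^{2} = 68121$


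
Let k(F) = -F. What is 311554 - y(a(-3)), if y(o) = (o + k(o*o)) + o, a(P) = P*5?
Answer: 311809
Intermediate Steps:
a(P) = 5*P
y(o) = -o² + 2*o (y(o) = (o - o*o) + o = (o - o²) + o = -o² + 2*o)
311554 - y(a(-3)) = 311554 - 5*(-3)*(2 - 5*(-3)) = 311554 - (-15)*(2 - 1*(-15)) = 311554 - (-15)*(2 + 15) = 311554 - (-15)*17 = 311554 - 1*(-255) = 311554 + 255 = 311809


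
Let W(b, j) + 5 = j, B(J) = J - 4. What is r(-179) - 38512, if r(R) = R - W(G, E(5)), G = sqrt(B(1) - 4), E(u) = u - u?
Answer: -38686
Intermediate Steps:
E(u) = 0
B(J) = -4 + J
G = I*sqrt(7) (G = sqrt((-4 + 1) - 4) = sqrt(-3 - 4) = sqrt(-7) = I*sqrt(7) ≈ 2.6458*I)
W(b, j) = -5 + j
r(R) = 5 + R (r(R) = R - (-5 + 0) = R - 1*(-5) = R + 5 = 5 + R)
r(-179) - 38512 = (5 - 179) - 38512 = -174 - 38512 = -38686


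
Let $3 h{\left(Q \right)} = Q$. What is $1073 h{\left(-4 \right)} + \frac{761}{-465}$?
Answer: $- \frac{222007}{155} \approx -1432.3$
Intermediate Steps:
$h{\left(Q \right)} = \frac{Q}{3}$
$1073 h{\left(-4 \right)} + \frac{761}{-465} = 1073 \cdot \frac{1}{3} \left(-4\right) + \frac{761}{-465} = 1073 \left(- \frac{4}{3}\right) + 761 \left(- \frac{1}{465}\right) = - \frac{4292}{3} - \frac{761}{465} = - \frac{222007}{155}$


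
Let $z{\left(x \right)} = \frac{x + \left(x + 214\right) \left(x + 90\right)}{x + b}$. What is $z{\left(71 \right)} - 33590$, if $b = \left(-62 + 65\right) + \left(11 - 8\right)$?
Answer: $- \frac{2540474}{77} \approx -32993.0$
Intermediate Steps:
$b = 6$ ($b = 3 + 3 = 6$)
$z{\left(x \right)} = \frac{x + \left(90 + x\right) \left(214 + x\right)}{6 + x}$ ($z{\left(x \right)} = \frac{x + \left(x + 214\right) \left(x + 90\right)}{x + 6} = \frac{x + \left(214 + x\right) \left(90 + x\right)}{6 + x} = \frac{x + \left(90 + x\right) \left(214 + x\right)}{6 + x}$)
$z{\left(71 \right)} - 33590 = \frac{19260 + 71^{2} + 305 \cdot 71}{6 + 71} - 33590 = \frac{19260 + 5041 + 21655}{77} - 33590 = \frac{1}{77} \cdot 45956 - 33590 = \frac{45956}{77} - 33590 = - \frac{2540474}{77}$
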